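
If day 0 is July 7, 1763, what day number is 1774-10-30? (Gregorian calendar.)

4133

Jul 7, 1763 → Jul 7, 1764: 366 days (Feb 29, 1764 is in that span).
Jul 7, 1764 → Jul 7, 1765: 365 days.
Jul 7, 1765 → Jul 7, 1766: 365 days.
Jul 7, 1766 → Jul 7, 1767: 365 days.
Jul 7, 1767 → Jul 7, 1768: 366 days (Feb 29, 1768 is in that span).
Jul 7, 1768 → Jul 7, 1769: 365 days.
Jul 7, 1769 → Jul 7, 1770: 365 days.
Jul 7, 1770 → Jul 7, 1771: 365 days.
Jul 7, 1771 → Jul 7, 1772: 366 days (Feb 29, 1772 is in that span).
Jul 7, 1772 → Jul 7, 1773: 365 days.
Jul 7, 1773 → Jul 7, 1774: 365 days.
Jul 7, 1774 → Aug 7, 1774: 31 days (July has 31).
Aug 7, 1774 → Sep 7, 1774: 31 days (August has 31).
Sep 7, 1774 → Oct 7, 1774: 30 days (September has 30).
Oct 7, 1774 → Oct 30, 1774: 23 days.
Total: 4133 days.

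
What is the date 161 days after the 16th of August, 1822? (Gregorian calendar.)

Aug has 31 days: +16 → Sep 1, 1822 (145 left).
Sep has 30 days: +30 → Oct 1, 1822 (115 left).
Oct has 31 days: +31 → Nov 1, 1822 (84 left).
Nov has 30 days: +30 → Dec 1, 1822 (54 left).
Dec has 31 days: +31 → Jan 1, 1823 (23 left).
+23 → Jan 24, 1823.

January 24, 1823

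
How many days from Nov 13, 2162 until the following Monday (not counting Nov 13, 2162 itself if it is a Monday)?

2

Nov 13, 2162 is a Saturday.
From Saturday to the next Monday is 2 days.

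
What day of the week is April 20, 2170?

Doomsday rule: the anchor day for the 2100s is Sunday. For year 70: 70÷12 = 5 r 10, and 10÷4 = 2, so 5+10+2 = 17.
Sunday + 17 ≡ Wednesday — that's 2170's doomsday.
In April the doomsday date is Apr 4.
Apr 20 is 16 days after Apr 4; 16 mod 7 = 2, so Wednesday + 2 = Friday.

Friday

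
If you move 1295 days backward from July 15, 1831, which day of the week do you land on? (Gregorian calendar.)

Jul 15, 1831 is a Friday.
1295 mod 7 = 0, so 1295 days before a Friday is Friday − 0 = Friday.

Friday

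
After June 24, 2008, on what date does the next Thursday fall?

Jun 24, 2008 is a Tuesday.
From Tuesday to the next Thursday is 2 days.
Jun 24, 2008 + 2 = Jun 26, 2008.

June 26, 2008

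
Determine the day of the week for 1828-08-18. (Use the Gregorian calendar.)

Doomsday rule: the anchor day for the 1800s is Friday. For year 28: 28÷12 = 2 r 4, and 4÷4 = 1, so 2+4+1 = 7.
Friday + 7 ≡ Friday — that's 1828's doomsday.
In August the doomsday date is Aug 8.
Aug 18 is 10 days after Aug 8; 10 mod 7 = 3, so Friday + 3 = Monday.

Monday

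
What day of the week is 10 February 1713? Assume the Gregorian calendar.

Doomsday rule: the anchor day for the 1700s is Sunday. For year 13: 13÷12 = 1 r 1, and 1÷4 = 0, so 1+1+0 = 2.
Sunday + 2 ≡ Tuesday — that's 1713's doomsday.
In February the doomsday date is Feb 28 (1713 is not a leap year).
Feb 10 is 18 days before Feb 28; 18 mod 7 = 4, so Tuesday − 4 = Friday.

Friday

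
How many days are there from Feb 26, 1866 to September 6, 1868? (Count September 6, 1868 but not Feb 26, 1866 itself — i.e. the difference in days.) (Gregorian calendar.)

923

Feb 26, 1866 → Feb 26, 1867: 365 days.
Feb 26, 1867 → Feb 26, 1868: 365 days.
Feb 26, 1868 → Mar 26, 1868: 29 days (February has 29).
Mar 26, 1868 → Apr 26, 1868: 31 days (March has 31).
Apr 26, 1868 → May 26, 1868: 30 days (April has 30).
May 26, 1868 → Jun 26, 1868: 31 days (May has 31).
Jun 26, 1868 → Jul 26, 1868: 30 days (June has 30).
Jul 26, 1868 → Aug 26, 1868: 31 days (July has 31).
Aug 26, 1868 → Sep 6, 1868: 11 days.
Total: 923 days.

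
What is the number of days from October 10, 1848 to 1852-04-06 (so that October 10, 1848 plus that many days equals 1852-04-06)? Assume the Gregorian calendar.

1274

Oct 10, 1848 → Oct 10, 1849: 365 days.
Oct 10, 1849 → Oct 10, 1850: 365 days.
Oct 10, 1850 → Oct 10, 1851: 365 days.
Oct 10, 1851 → Nov 10, 1851: 31 days (October has 31).
Nov 10, 1851 → Dec 10, 1851: 30 days (November has 30).
Dec 10, 1851 → Jan 10, 1852: 31 days (December has 31).
Jan 10, 1852 → Feb 10, 1852: 31 days (January has 31).
Feb 10, 1852 → Mar 10, 1852: 29 days (February has 29).
Mar 10, 1852 → Apr 6, 1852: 27 days.
Total: 1274 days.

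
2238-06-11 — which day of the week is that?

January 1, 2238 is a Monday.
Jan 1, 2238 → Feb 1, 2238: 31 days (January has 31).
Feb 1, 2238 → Mar 1, 2238: 28 days (February has 28).
Mar 1, 2238 → Apr 1, 2238: 31 days (March has 31).
Apr 1, 2238 → May 1, 2238: 30 days (April has 30).
May 1, 2238 → Jun 1, 2238: 31 days (May has 31).
Jun 1, 2238 → Jun 11, 2238: 10 days.
Total: 161 days.
161 mod 7 = 0, so Monday + 0 = Monday.

Monday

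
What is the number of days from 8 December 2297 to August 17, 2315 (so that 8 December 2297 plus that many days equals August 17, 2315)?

6460

Dec 8, 2297 → Dec 8, 2298: 365 days.
Dec 8, 2298 → Dec 8, 2299: 365 days.
Dec 8, 2299 → Dec 8, 2300: 365 days.
Dec 8, 2300 → Dec 8, 2301: 365 days.
Dec 8, 2301 → Dec 8, 2302: 365 days.
Dec 8, 2302 → Dec 8, 2303: 365 days.
Dec 8, 2303 → Dec 8, 2304: 366 days (Feb 29, 2304 is in that span).
Dec 8, 2304 → Dec 8, 2305: 365 days.
Dec 8, 2305 → Dec 8, 2306: 365 days.
Dec 8, 2306 → Dec 8, 2307: 365 days.
Dec 8, 2307 → Dec 8, 2308: 366 days (Feb 29, 2308 is in that span).
Dec 8, 2308 → Dec 8, 2309: 365 days.
Dec 8, 2309 → Dec 8, 2310: 365 days.
Dec 8, 2310 → Dec 8, 2311: 365 days.
Dec 8, 2311 → Dec 8, 2312: 366 days (Feb 29, 2312 is in that span).
Dec 8, 2312 → Dec 8, 2313: 365 days.
Dec 8, 2313 → Dec 8, 2314: 365 days.
Dec 8, 2314 → Jan 8, 2315: 31 days (December has 31).
Jan 8, 2315 → Feb 8, 2315: 31 days (January has 31).
Feb 8, 2315 → Mar 8, 2315: 28 days (February has 28).
Mar 8, 2315 → Apr 8, 2315: 31 days (March has 31).
Apr 8, 2315 → May 8, 2315: 30 days (April has 30).
May 8, 2315 → Jun 8, 2315: 31 days (May has 31).
Jun 8, 2315 → Jul 8, 2315: 30 days (June has 30).
Jul 8, 2315 → Aug 8, 2315: 31 days (July has 31).
Aug 8, 2315 → Aug 17, 2315: 9 days.
Total: 6460 days.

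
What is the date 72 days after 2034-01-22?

April 4, 2034

Jan has 31 days: +10 → Feb 1, 2034 (62 left).
Feb has 28 days: +28 → Mar 1, 2034 (34 left).
Mar has 31 days: +31 → Apr 1, 2034 (3 left).
+3 → Apr 4, 2034.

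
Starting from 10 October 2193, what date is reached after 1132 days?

+365 (one year) → Oct 10, 2194 (767 left).
+365 (one year) → Oct 10, 2195 (402 left).
+366 (one year; includes Feb 29, 2196) → Oct 10, 2196 (36 left).
Oct has 31 days: +22 → Nov 1, 2196 (14 left).
+14 → Nov 15, 2196.

November 15, 2196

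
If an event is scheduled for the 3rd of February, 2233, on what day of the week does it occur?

Sunday

Doomsday rule: the anchor day for the 2200s is Friday. For year 33: 33÷12 = 2 r 9, and 9÷4 = 2, so 2+9+2 = 13.
Friday + 13 ≡ Thursday — that's 2233's doomsday.
In February the doomsday date is Feb 28 (2233 is not a leap year).
Feb 3 is 25 days before Feb 28; 25 mod 7 = 4, so Thursday − 4 = Sunday.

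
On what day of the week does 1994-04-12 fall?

Doomsday rule: the anchor day for the 1900s is Wednesday. For year 94: 94÷12 = 7 r 10, and 10÷4 = 2, so 7+10+2 = 19.
Wednesday + 19 ≡ Monday — that's 1994's doomsday.
In April the doomsday date is Apr 4.
Apr 12 is 8 days after Apr 4; 8 mod 7 = 1, so Monday + 1 = Tuesday.

Tuesday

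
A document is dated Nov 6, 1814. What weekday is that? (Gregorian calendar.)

Doomsday rule: the anchor day for the 1800s is Friday. For year 14: 14÷12 = 1 r 2, and 2÷4 = 0, so 1+2+0 = 3.
Friday + 3 ≡ Monday — that's 1814's doomsday.
In November the doomsday date is Nov 7.
Nov 6 is 1 day before Nov 7; 1 mod 7 = 1, so Monday − 1 = Sunday.

Sunday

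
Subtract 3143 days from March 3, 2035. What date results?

−365 (one year) → Mar 3, 2034 (2778 left).
−365 (one year) → Mar 3, 2033 (2413 left).
−365 (one year) → Mar 3, 2032 (2048 left).
−366 (one year; includes Feb 29, 2032) → Mar 3, 2031 (1682 left).
−365 (one year) → Mar 3, 2030 (1317 left).
−365 (one year) → Mar 3, 2029 (952 left).
−365 (one year) → Mar 3, 2028 (587 left).
−366 (one year; includes Feb 29, 2028) → Mar 3, 2027 (221 left).
−3 → Feb 28, 2027 (end of Feb, 28 days; 218 left).
−28 → Jan 31, 2027 (end of Jan, 31 days; 190 left).
−31 → Dec 31, 2026 (end of Dec, 31 days; 159 left).
−31 → Nov 30, 2026 (end of Nov, 30 days; 128 left).
−30 → Oct 31, 2026 (end of Oct, 31 days; 98 left).
−31 → Sep 30, 2026 (end of Sep, 30 days; 67 left).
−30 → Aug 31, 2026 (end of Aug, 31 days; 37 left).
−31 → Jul 31, 2026 (end of Jul, 31 days; 6 left).
−6 → Jul 25, 2026.

July 25, 2026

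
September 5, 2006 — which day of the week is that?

Tuesday

Doomsday rule: the anchor day for the 2000s is Tuesday. For year 06: 6÷12 = 0 r 6, and 6÷4 = 1, so 0+6+1 = 7.
Tuesday + 7 ≡ Tuesday — that's 2006's doomsday.
In September the doomsday date is Sep 5.
Sep 5 is the doomsday itself: Tuesday.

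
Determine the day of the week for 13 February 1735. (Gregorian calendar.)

Doomsday rule: the anchor day for the 1700s is Sunday. For year 35: 35÷12 = 2 r 11, and 11÷4 = 2, so 2+11+2 = 15.
Sunday + 15 ≡ Monday — that's 1735's doomsday.
In February the doomsday date is Feb 28 (1735 is not a leap year).
Feb 13 is 15 days before Feb 28; 15 mod 7 = 1, so Monday − 1 = Sunday.

Sunday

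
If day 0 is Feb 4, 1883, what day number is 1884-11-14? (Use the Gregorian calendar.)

649

Feb 4, 1883 → Feb 4, 1884: 365 days.
Feb 4, 1884 → Mar 4, 1884: 29 days (February has 29).
Mar 4, 1884 → Apr 4, 1884: 31 days (March has 31).
Apr 4, 1884 → May 4, 1884: 30 days (April has 30).
May 4, 1884 → Jun 4, 1884: 31 days (May has 31).
Jun 4, 1884 → Jul 4, 1884: 30 days (June has 30).
Jul 4, 1884 → Aug 4, 1884: 31 days (July has 31).
Aug 4, 1884 → Sep 4, 1884: 31 days (August has 31).
Sep 4, 1884 → Oct 4, 1884: 30 days (September has 30).
Oct 4, 1884 → Nov 4, 1884: 31 days (October has 31).
Nov 4, 1884 → Nov 14, 1884: 10 days.
Total: 649 days.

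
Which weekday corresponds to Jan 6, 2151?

Wednesday

January 1, 2151 is a Friday.
Jan 1, 2151 → Jan 6, 2151: 5 days.
Total: 5 days.
5 mod 7 = 5, so Friday + 5 = Wednesday.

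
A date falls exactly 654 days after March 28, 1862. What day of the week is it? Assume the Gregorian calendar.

Monday

Mar 28, 1862 is a Friday.
654 mod 7 = 3, so 654 days after a Friday is Friday + 3 = Monday.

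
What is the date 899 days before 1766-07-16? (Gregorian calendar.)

−365 (one year) → Jul 16, 1765 (534 left).
−365 (one year) → Jul 16, 1764 (169 left).
−16 → Jun 30, 1764 (end of Jun, 30 days; 153 left).
−30 → May 31, 1764 (end of May, 31 days; 123 left).
−31 → Apr 30, 1764 (end of Apr, 30 days; 92 left).
−30 → Mar 31, 1764 (end of Mar, 31 days; 62 left).
−31 → Feb 29, 1764 (end of Feb, 29 days; 31 left).
−29 → Jan 31, 1764 (end of Jan, 31 days; 2 left).
−2 → Jan 29, 1764.

January 29, 1764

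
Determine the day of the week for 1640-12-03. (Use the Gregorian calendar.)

Monday

Doomsday rule: the anchor day for the 1600s is Tuesday. For year 40: 40÷12 = 3 r 4, and 4÷4 = 1, so 3+4+1 = 8.
Tuesday + 8 ≡ Wednesday — that's 1640's doomsday.
In December the doomsday date is Dec 12.
Dec 3 is 9 days before Dec 12; 9 mod 7 = 2, so Wednesday − 2 = Monday.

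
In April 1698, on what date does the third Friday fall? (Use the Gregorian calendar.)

April 18, 1698

April 1, 1698 is a Tuesday.
The first Friday is therefore April 4 (3 days later).
The third Friday is 4 + 2×7 = April 18.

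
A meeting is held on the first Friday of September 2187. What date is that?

September 1, 2187 is a Saturday.
The first Friday is therefore September 7 (6 days later).

September 7, 2187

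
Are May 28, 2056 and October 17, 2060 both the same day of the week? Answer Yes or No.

From May 28, 2056 to Oct 17, 2060 is 1603 days.
1603 mod 7 = 0, so they are the same weekday.
(May 28, 2056 is a Sunday; Oct 17, 2060 is a Sunday.)

Yes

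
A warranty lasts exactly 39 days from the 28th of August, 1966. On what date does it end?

October 6, 1966

Aug has 31 days: +4 → Sep 1, 1966 (35 left).
Sep has 30 days: +30 → Oct 1, 1966 (5 left).
+5 → Oct 6, 1966.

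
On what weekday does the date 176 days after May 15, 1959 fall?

Saturday

First find the weekday of May 15, 1959. Doomsday rule: the anchor day for the 1900s is Wednesday. For year 59: 59÷12 = 4 r 11, and 11÷4 = 2, so 4+11+2 = 17.
Wednesday + 17 ≡ Saturday — that's 1959's doomsday.
In May the doomsday date is May 9.
May 15 is 6 days after May 9; 6 mod 7 = 6, so Saturday + 6 = Friday.
176 mod 7 = 1, so 176 days after a Friday is Friday + 1 = Saturday.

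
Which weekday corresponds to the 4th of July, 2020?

Doomsday rule: the anchor day for the 2000s is Tuesday. For year 20: 20÷12 = 1 r 8, and 8÷4 = 2, so 1+8+2 = 11.
Tuesday + 11 ≡ Saturday — that's 2020's doomsday.
In July the doomsday date is Jul 11.
Jul 4 is 7 days before Jul 11; 7 mod 7 = 0, so Saturday − 0 = Saturday.

Saturday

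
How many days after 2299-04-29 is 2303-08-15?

1568

Apr 29, 2299 → Apr 29, 2300: 365 days.
Apr 29, 2300 → Apr 29, 2301: 365 days.
Apr 29, 2301 → Apr 29, 2302: 365 days.
Apr 29, 2302 → Apr 29, 2303: 365 days.
Apr 29, 2303 → May 29, 2303: 30 days (April has 30).
May 29, 2303 → Jun 29, 2303: 31 days (May has 31).
Jun 29, 2303 → Jul 29, 2303: 30 days (June has 30).
Jul 29, 2303 → Aug 15, 2303: 17 days.
Total: 1568 days.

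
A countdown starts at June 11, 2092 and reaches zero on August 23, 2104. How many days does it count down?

4455

Jun 11, 2092 → Jun 11, 2093: 365 days.
Jun 11, 2093 → Jun 11, 2094: 365 days.
Jun 11, 2094 → Jun 11, 2095: 365 days.
Jun 11, 2095 → Jun 11, 2096: 366 days (Feb 29, 2096 is in that span).
Jun 11, 2096 → Jun 11, 2097: 365 days.
Jun 11, 2097 → Jun 11, 2098: 365 days.
Jun 11, 2098 → Jun 11, 2099: 365 days.
Jun 11, 2099 → Jun 11, 2100: 365 days.
Jun 11, 2100 → Jun 11, 2101: 365 days.
Jun 11, 2101 → Jun 11, 2102: 365 days.
Jun 11, 2102 → Jun 11, 2103: 365 days.
Jun 11, 2103 → Jun 11, 2104: 366 days (Feb 29, 2104 is in that span).
Jun 11, 2104 → Jul 11, 2104: 30 days (June has 30).
Jul 11, 2104 → Aug 11, 2104: 31 days (July has 31).
Aug 11, 2104 → Aug 23, 2104: 12 days.
Total: 4455 days.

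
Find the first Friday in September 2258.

September 3, 2258

September 1, 2258 is a Wednesday.
The first Friday is therefore September 3 (2 days later).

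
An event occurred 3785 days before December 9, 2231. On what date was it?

July 29, 2221

−365 (one year) → Dec 9, 2230 (3420 left).
−365 (one year) → Dec 9, 2229 (3055 left).
−365 (one year) → Dec 9, 2228 (2690 left).
−366 (one year; includes Feb 29, 2228) → Dec 9, 2227 (2324 left).
−365 (one year) → Dec 9, 2226 (1959 left).
−365 (one year) → Dec 9, 2225 (1594 left).
−365 (one year) → Dec 9, 2224 (1229 left).
−366 (one year; includes Feb 29, 2224) → Dec 9, 2223 (863 left).
−365 (one year) → Dec 9, 2222 (498 left).
−365 (one year) → Dec 9, 2221 (133 left).
−9 → Nov 30, 2221 (end of Nov, 30 days; 124 left).
−30 → Oct 31, 2221 (end of Oct, 31 days; 94 left).
−31 → Sep 30, 2221 (end of Sep, 30 days; 63 left).
−30 → Aug 31, 2221 (end of Aug, 31 days; 33 left).
−31 → Jul 31, 2221 (end of Jul, 31 days; 2 left).
−2 → Jul 29, 2221.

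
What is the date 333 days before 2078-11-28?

−28 → Oct 31, 2078 (end of Oct, 31 days; 305 left).
−31 → Sep 30, 2078 (end of Sep, 30 days; 274 left).
−30 → Aug 31, 2078 (end of Aug, 31 days; 244 left).
−31 → Jul 31, 2078 (end of Jul, 31 days; 213 left).
−31 → Jun 30, 2078 (end of Jun, 30 days; 182 left).
−30 → May 31, 2078 (end of May, 31 days; 152 left).
−31 → Apr 30, 2078 (end of Apr, 30 days; 121 left).
−30 → Mar 31, 2078 (end of Mar, 31 days; 91 left).
−31 → Feb 28, 2078 (end of Feb, 28 days; 60 left).
−28 → Jan 31, 2078 (end of Jan, 31 days; 32 left).
−31 → Dec 31, 2077 (end of Dec, 31 days; 1 left).
−1 → Dec 30, 2077.

December 30, 2077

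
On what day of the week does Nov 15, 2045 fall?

January 1, 2045 is a Sunday.
Jan 1, 2045 → Feb 1, 2045: 31 days (January has 31).
Feb 1, 2045 → Mar 1, 2045: 28 days (February has 28).
Mar 1, 2045 → Apr 1, 2045: 31 days (March has 31).
Apr 1, 2045 → May 1, 2045: 30 days (April has 30).
May 1, 2045 → Jun 1, 2045: 31 days (May has 31).
Jun 1, 2045 → Jul 1, 2045: 30 days (June has 30).
Jul 1, 2045 → Aug 1, 2045: 31 days (July has 31).
Aug 1, 2045 → Sep 1, 2045: 31 days (August has 31).
Sep 1, 2045 → Oct 1, 2045: 30 days (September has 30).
Oct 1, 2045 → Nov 1, 2045: 31 days (October has 31).
Nov 1, 2045 → Nov 15, 2045: 14 days.
Total: 318 days.
318 mod 7 = 3, so Sunday + 3 = Wednesday.

Wednesday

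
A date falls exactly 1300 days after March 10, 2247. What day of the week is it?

First find the weekday of Mar 10, 2247. Doomsday rule: the anchor day for the 2200s is Friday. For year 47: 47÷12 = 3 r 11, and 11÷4 = 2, so 3+11+2 = 16.
Friday + 16 ≡ Sunday — that's 2247's doomsday.
In March the doomsday date is Mar 14.
Mar 10 is 4 days before Mar 14; 4 mod 7 = 4, so Sunday − 4 = Wednesday.
1300 mod 7 = 5, so 1300 days after a Wednesday is Wednesday + 5 = Monday.

Monday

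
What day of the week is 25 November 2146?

Doomsday rule: the anchor day for the 2100s is Sunday. For year 46: 46÷12 = 3 r 10, and 10÷4 = 2, so 3+10+2 = 15.
Sunday + 15 ≡ Monday — that's 2146's doomsday.
In November the doomsday date is Nov 7.
Nov 25 is 18 days after Nov 7; 18 mod 7 = 4, so Monday + 4 = Friday.

Friday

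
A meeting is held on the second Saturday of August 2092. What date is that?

August 1, 2092 is a Friday.
The first Saturday is therefore August 2 (1 days later).
The second Saturday is 2 + 1×7 = August 9.

August 9, 2092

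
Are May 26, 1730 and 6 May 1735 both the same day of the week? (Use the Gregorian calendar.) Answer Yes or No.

Yes

From May 26, 1730 to May 6, 1735 is 1806 days.
1806 mod 7 = 0, so they are the same weekday.
(May 26, 1730 is a Friday; May 6, 1735 is a Friday.)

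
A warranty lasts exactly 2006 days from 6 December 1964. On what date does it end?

+365 (one year) → Dec 6, 1965 (1641 left).
+365 (one year) → Dec 6, 1966 (1276 left).
+365 (one year) → Dec 6, 1967 (911 left).
+366 (one year; includes Feb 29, 1968) → Dec 6, 1968 (545 left).
+365 (one year) → Dec 6, 1969 (180 left).
Dec has 31 days: +26 → Jan 1, 1970 (154 left).
Jan has 31 days: +31 → Feb 1, 1970 (123 left).
Feb has 28 days: +28 → Mar 1, 1970 (95 left).
Mar has 31 days: +31 → Apr 1, 1970 (64 left).
Apr has 30 days: +30 → May 1, 1970 (34 left).
May has 31 days: +31 → Jun 1, 1970 (3 left).
+3 → Jun 4, 1970.

June 4, 1970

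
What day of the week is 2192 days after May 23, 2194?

May 23, 2194 is a Friday.
2192 mod 7 = 1, so 2192 days after a Friday is Friday + 1 = Saturday.

Saturday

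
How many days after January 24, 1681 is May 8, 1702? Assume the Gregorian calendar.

Jan 24, 1681 → Jan 24, 1682: 365 days.
Jan 24, 1682 → Jan 24, 1683: 365 days.
Jan 24, 1683 → Jan 24, 1684: 365 days.
Jan 24, 1684 → Jan 24, 1685: 366 days (Feb 29, 1684 is in that span).
Jan 24, 1685 → Jan 24, 1686: 365 days.
Jan 24, 1686 → Jan 24, 1687: 365 days.
Jan 24, 1687 → Jan 24, 1688: 365 days.
Jan 24, 1688 → Jan 24, 1689: 366 days (Feb 29, 1688 is in that span).
Jan 24, 1689 → Jan 24, 1690: 365 days.
Jan 24, 1690 → Jan 24, 1691: 365 days.
Jan 24, 1691 → Jan 24, 1692: 365 days.
Jan 24, 1692 → Jan 24, 1693: 366 days (Feb 29, 1692 is in that span).
Jan 24, 1693 → Jan 24, 1694: 365 days.
Jan 24, 1694 → Jan 24, 1695: 365 days.
Jan 24, 1695 → Jan 24, 1696: 365 days.
Jan 24, 1696 → Jan 24, 1697: 366 days (Feb 29, 1696 is in that span).
Jan 24, 1697 → Jan 24, 1698: 365 days.
Jan 24, 1698 → Jan 24, 1699: 365 days.
Jan 24, 1699 → Jan 24, 1700: 365 days.
Jan 24, 1700 → Jan 24, 1701: 365 days.
Jan 24, 1701 → Jan 24, 1702: 365 days.
Jan 24, 1702 → Feb 24, 1702: 31 days (January has 31).
Feb 24, 1702 → Mar 24, 1702: 28 days (February has 28).
Mar 24, 1702 → Apr 24, 1702: 31 days (March has 31).
Apr 24, 1702 → May 8, 1702: 14 days.
Total: 7773 days.

7773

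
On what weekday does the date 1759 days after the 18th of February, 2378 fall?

Feb 18, 2378 is a Saturday.
1759 mod 7 = 2, so 1759 days after a Saturday is Saturday + 2 = Monday.

Monday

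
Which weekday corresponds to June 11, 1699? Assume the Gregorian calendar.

Doomsday rule: the anchor day for the 1600s is Tuesday. For year 99: 99÷12 = 8 r 3, and 3÷4 = 0, so 8+3+0 = 11.
Tuesday + 11 ≡ Saturday — that's 1699's doomsday.
In June the doomsday date is Jun 6.
Jun 11 is 5 days after Jun 6; 5 mod 7 = 5, so Saturday + 5 = Thursday.

Thursday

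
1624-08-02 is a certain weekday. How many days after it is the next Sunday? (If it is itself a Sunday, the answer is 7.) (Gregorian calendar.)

Aug 2, 1624 is a Friday.
From Friday to the next Sunday is 2 days.

2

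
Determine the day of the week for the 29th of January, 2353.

Thursday

Doomsday rule: the anchor day for the 2300s is Wednesday. For year 53: 53÷12 = 4 r 5, and 5÷4 = 1, so 4+5+1 = 10.
Wednesday + 10 ≡ Saturday — that's 2353's doomsday.
In January the doomsday date is Jan 3 (2353 is not a leap year).
Jan 29 is 26 days after Jan 3; 26 mod 7 = 5, so Saturday + 5 = Thursday.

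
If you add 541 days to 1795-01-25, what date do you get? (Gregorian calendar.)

July 19, 1796

+365 (one year) → Jan 25, 1796 (176 left).
Jan has 31 days: +7 → Feb 1, 1796 (169 left).
Feb has 29 days: +29 → Mar 1, 1796 (140 left).
Mar has 31 days: +31 → Apr 1, 1796 (109 left).
Apr has 30 days: +30 → May 1, 1796 (79 left).
May has 31 days: +31 → Jun 1, 1796 (48 left).
Jun has 30 days: +30 → Jul 1, 1796 (18 left).
+18 → Jul 19, 1796.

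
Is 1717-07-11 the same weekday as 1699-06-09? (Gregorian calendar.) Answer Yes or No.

From Jun 9, 1699 to Jul 11, 1717 is 6606 days.
6606 mod 7 = 5, so they are different weekdays.
(Jun 9, 1699 is a Tuesday; Jul 11, 1717 is a Sunday.)

No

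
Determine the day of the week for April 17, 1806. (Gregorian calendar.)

Thursday

Doomsday rule: the anchor day for the 1800s is Friday. For year 06: 6÷12 = 0 r 6, and 6÷4 = 1, so 0+6+1 = 7.
Friday + 7 ≡ Friday — that's 1806's doomsday.
In April the doomsday date is Apr 4.
Apr 17 is 13 days after Apr 4; 13 mod 7 = 6, so Friday + 6 = Thursday.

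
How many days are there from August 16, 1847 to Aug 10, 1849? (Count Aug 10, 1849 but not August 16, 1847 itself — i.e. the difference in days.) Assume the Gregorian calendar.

725

Aug 16, 1847 → Aug 16, 1848: 366 days (Feb 29, 1848 is in that span).
Aug 16, 1848 → Sep 16, 1848: 31 days (August has 31).
Sep 16, 1848 → Oct 16, 1848: 30 days (September has 30).
Oct 16, 1848 → Nov 16, 1848: 31 days (October has 31).
Nov 16, 1848 → Dec 16, 1848: 30 days (November has 30).
Dec 16, 1848 → Jan 16, 1849: 31 days (December has 31).
Jan 16, 1849 → Feb 16, 1849: 31 days (January has 31).
Feb 16, 1849 → Mar 16, 1849: 28 days (February has 28).
Mar 16, 1849 → Apr 16, 1849: 31 days (March has 31).
Apr 16, 1849 → May 16, 1849: 30 days (April has 30).
May 16, 1849 → Jun 16, 1849: 31 days (May has 31).
Jun 16, 1849 → Jul 16, 1849: 30 days (June has 30).
Jul 16, 1849 → Aug 10, 1849: 25 days.
Total: 725 days.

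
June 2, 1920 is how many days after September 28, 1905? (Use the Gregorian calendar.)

5361

Sep 28, 1905 → Sep 28, 1906: 365 days.
Sep 28, 1906 → Sep 28, 1907: 365 days.
Sep 28, 1907 → Sep 28, 1908: 366 days (Feb 29, 1908 is in that span).
Sep 28, 1908 → Sep 28, 1909: 365 days.
Sep 28, 1909 → Sep 28, 1910: 365 days.
Sep 28, 1910 → Sep 28, 1911: 365 days.
Sep 28, 1911 → Sep 28, 1912: 366 days (Feb 29, 1912 is in that span).
Sep 28, 1912 → Sep 28, 1913: 365 days.
Sep 28, 1913 → Sep 28, 1914: 365 days.
Sep 28, 1914 → Sep 28, 1915: 365 days.
Sep 28, 1915 → Sep 28, 1916: 366 days (Feb 29, 1916 is in that span).
Sep 28, 1916 → Sep 28, 1917: 365 days.
Sep 28, 1917 → Sep 28, 1918: 365 days.
Sep 28, 1918 → Sep 28, 1919: 365 days.
Sep 28, 1919 → Oct 28, 1919: 30 days (September has 30).
Oct 28, 1919 → Nov 28, 1919: 31 days (October has 31).
Nov 28, 1919 → Dec 28, 1919: 30 days (November has 30).
Dec 28, 1919 → Jan 28, 1920: 31 days (December has 31).
Jan 28, 1920 → Feb 28, 1920: 31 days (January has 31).
Feb 28, 1920 → Mar 28, 1920: 29 days (February has 29).
Mar 28, 1920 → Apr 28, 1920: 31 days (March has 31).
Apr 28, 1920 → May 28, 1920: 30 days (April has 30).
May 28, 1920 → Jun 2, 1920: 5 days.
Total: 5361 days.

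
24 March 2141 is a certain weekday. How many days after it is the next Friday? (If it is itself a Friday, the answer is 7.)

Mar 24, 2141 is a Friday.
From Friday to the next Friday is 7 days.

7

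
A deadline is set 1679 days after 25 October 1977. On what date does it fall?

May 31, 1982

+365 (one year) → Oct 25, 1978 (1314 left).
+365 (one year) → Oct 25, 1979 (949 left).
+366 (one year; includes Feb 29, 1980) → Oct 25, 1980 (583 left).
+365 (one year) → Oct 25, 1981 (218 left).
Oct has 31 days: +7 → Nov 1, 1981 (211 left).
Nov has 30 days: +30 → Dec 1, 1981 (181 left).
Dec has 31 days: +31 → Jan 1, 1982 (150 left).
Jan has 31 days: +31 → Feb 1, 1982 (119 left).
Feb has 28 days: +28 → Mar 1, 1982 (91 left).
Mar has 31 days: +31 → Apr 1, 1982 (60 left).
Apr has 30 days: +30 → May 1, 1982 (30 left).
+30 → May 31, 1982.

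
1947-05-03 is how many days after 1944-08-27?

979

Aug 27, 1944 → Aug 27, 1945: 365 days.
Aug 27, 1945 → Aug 27, 1946: 365 days.
Aug 27, 1946 → Sep 27, 1946: 31 days (August has 31).
Sep 27, 1946 → Oct 27, 1946: 30 days (September has 30).
Oct 27, 1946 → Nov 27, 1946: 31 days (October has 31).
Nov 27, 1946 → Dec 27, 1946: 30 days (November has 30).
Dec 27, 1946 → Jan 27, 1947: 31 days (December has 31).
Jan 27, 1947 → Feb 27, 1947: 31 days (January has 31).
Feb 27, 1947 → Mar 27, 1947: 28 days (February has 28).
Mar 27, 1947 → Apr 27, 1947: 31 days (March has 31).
Apr 27, 1947 → May 3, 1947: 6 days.
Total: 979 days.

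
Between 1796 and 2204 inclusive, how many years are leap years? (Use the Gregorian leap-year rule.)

Multiples of 4 in [1796,2204]: 103.
Of those, multiples of 100: 5 (not leap unless ÷400).
Multiples of 400: 1.
Leap years = 103 − 5 + 1 = 99.

99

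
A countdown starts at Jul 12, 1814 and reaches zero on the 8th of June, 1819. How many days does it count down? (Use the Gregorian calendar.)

1792

Jul 12, 1814 → Jul 12, 1815: 365 days.
Jul 12, 1815 → Jul 12, 1816: 366 days (Feb 29, 1816 is in that span).
Jul 12, 1816 → Jul 12, 1817: 365 days.
Jul 12, 1817 → Jul 12, 1818: 365 days.
Jul 12, 1818 → Aug 12, 1818: 31 days (July has 31).
Aug 12, 1818 → Sep 12, 1818: 31 days (August has 31).
Sep 12, 1818 → Oct 12, 1818: 30 days (September has 30).
Oct 12, 1818 → Nov 12, 1818: 31 days (October has 31).
Nov 12, 1818 → Dec 12, 1818: 30 days (November has 30).
Dec 12, 1818 → Jan 12, 1819: 31 days (December has 31).
Jan 12, 1819 → Feb 12, 1819: 31 days (January has 31).
Feb 12, 1819 → Mar 12, 1819: 28 days (February has 28).
Mar 12, 1819 → Apr 12, 1819: 31 days (March has 31).
Apr 12, 1819 → May 12, 1819: 30 days (April has 30).
May 12, 1819 → Jun 8, 1819: 27 days.
Total: 1792 days.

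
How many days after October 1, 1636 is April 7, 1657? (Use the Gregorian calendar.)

Oct 1, 1636 → Oct 1, 1637: 365 days.
Oct 1, 1637 → Oct 1, 1638: 365 days.
Oct 1, 1638 → Oct 1, 1639: 365 days.
Oct 1, 1639 → Oct 1, 1640: 366 days (Feb 29, 1640 is in that span).
Oct 1, 1640 → Oct 1, 1641: 365 days.
Oct 1, 1641 → Oct 1, 1642: 365 days.
Oct 1, 1642 → Oct 1, 1643: 365 days.
Oct 1, 1643 → Oct 1, 1644: 366 days (Feb 29, 1644 is in that span).
Oct 1, 1644 → Oct 1, 1645: 365 days.
Oct 1, 1645 → Oct 1, 1646: 365 days.
Oct 1, 1646 → Oct 1, 1647: 365 days.
Oct 1, 1647 → Oct 1, 1648: 366 days (Feb 29, 1648 is in that span).
Oct 1, 1648 → Oct 1, 1649: 365 days.
Oct 1, 1649 → Oct 1, 1650: 365 days.
Oct 1, 1650 → Oct 1, 1651: 365 days.
Oct 1, 1651 → Oct 1, 1652: 366 days (Feb 29, 1652 is in that span).
Oct 1, 1652 → Oct 1, 1653: 365 days.
Oct 1, 1653 → Oct 1, 1654: 365 days.
Oct 1, 1654 → Oct 1, 1655: 365 days.
Oct 1, 1655 → Oct 1, 1656: 366 days (Feb 29, 1656 is in that span).
Oct 1, 1656 → Nov 1, 1656: 31 days (October has 31).
Nov 1, 1656 → Dec 1, 1656: 30 days (November has 30).
Dec 1, 1656 → Jan 1, 1657: 31 days (December has 31).
Jan 1, 1657 → Feb 1, 1657: 31 days (January has 31).
Feb 1, 1657 → Mar 1, 1657: 28 days (February has 28).
Mar 1, 1657 → Apr 1, 1657: 31 days (March has 31).
Apr 1, 1657 → Apr 7, 1657: 6 days.
Total: 7493 days.

7493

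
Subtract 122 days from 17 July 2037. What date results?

−17 → Jun 30, 2037 (end of Jun, 30 days; 105 left).
−30 → May 31, 2037 (end of May, 31 days; 75 left).
−31 → Apr 30, 2037 (end of Apr, 30 days; 44 left).
−30 → Mar 31, 2037 (end of Mar, 31 days; 14 left).
−14 → Mar 17, 2037.

March 17, 2037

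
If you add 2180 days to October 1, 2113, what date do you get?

September 20, 2119

+365 (one year) → Oct 1, 2114 (1815 left).
+365 (one year) → Oct 1, 2115 (1450 left).
+366 (one year; includes Feb 29, 2116) → Oct 1, 2116 (1084 left).
+365 (one year) → Oct 1, 2117 (719 left).
+365 (one year) → Oct 1, 2118 (354 left).
Oct has 31 days: +31 → Nov 1, 2118 (323 left).
Nov has 30 days: +30 → Dec 1, 2118 (293 left).
Dec has 31 days: +31 → Jan 1, 2119 (262 left).
Jan has 31 days: +31 → Feb 1, 2119 (231 left).
Feb has 28 days: +28 → Mar 1, 2119 (203 left).
Mar has 31 days: +31 → Apr 1, 2119 (172 left).
Apr has 30 days: +30 → May 1, 2119 (142 left).
May has 31 days: +31 → Jun 1, 2119 (111 left).
Jun has 30 days: +30 → Jul 1, 2119 (81 left).
Jul has 31 days: +31 → Aug 1, 2119 (50 left).
Aug has 31 days: +31 → Sep 1, 2119 (19 left).
+19 → Sep 20, 2119.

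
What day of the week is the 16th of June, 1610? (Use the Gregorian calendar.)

Wednesday

Doomsday rule: the anchor day for the 1600s is Tuesday. For year 10: 10÷12 = 0 r 10, and 10÷4 = 2, so 0+10+2 = 12.
Tuesday + 12 ≡ Sunday — that's 1610's doomsday.
In June the doomsday date is Jun 6.
Jun 16 is 10 days after Jun 6; 10 mod 7 = 3, so Sunday + 3 = Wednesday.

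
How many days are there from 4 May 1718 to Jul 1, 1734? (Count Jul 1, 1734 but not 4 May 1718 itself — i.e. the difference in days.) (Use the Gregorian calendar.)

May 4, 1718 → May 4, 1719: 365 days.
May 4, 1719 → May 4, 1720: 366 days (Feb 29, 1720 is in that span).
May 4, 1720 → May 4, 1721: 365 days.
May 4, 1721 → May 4, 1722: 365 days.
May 4, 1722 → May 4, 1723: 365 days.
May 4, 1723 → May 4, 1724: 366 days (Feb 29, 1724 is in that span).
May 4, 1724 → May 4, 1725: 365 days.
May 4, 1725 → May 4, 1726: 365 days.
May 4, 1726 → May 4, 1727: 365 days.
May 4, 1727 → May 4, 1728: 366 days (Feb 29, 1728 is in that span).
May 4, 1728 → May 4, 1729: 365 days.
May 4, 1729 → May 4, 1730: 365 days.
May 4, 1730 → May 4, 1731: 365 days.
May 4, 1731 → May 4, 1732: 366 days (Feb 29, 1732 is in that span).
May 4, 1732 → May 4, 1733: 365 days.
May 4, 1733 → May 4, 1734: 365 days.
May 4, 1734 → Jun 4, 1734: 31 days (May has 31).
Jun 4, 1734 → Jul 1, 1734: 27 days.
Total: 5902 days.

5902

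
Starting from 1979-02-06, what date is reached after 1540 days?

April 26, 1983

+365 (one year) → Feb 6, 1980 (1175 left).
+366 (one year; includes Feb 29, 1980) → Feb 6, 1981 (809 left).
+365 (one year) → Feb 6, 1982 (444 left).
+365 (one year) → Feb 6, 1983 (79 left).
Feb has 28 days: +23 → Mar 1, 1983 (56 left).
Mar has 31 days: +31 → Apr 1, 1983 (25 left).
+25 → Apr 26, 1983.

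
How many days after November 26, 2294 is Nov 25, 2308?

Nov 26, 2294 → Nov 26, 2295: 365 days.
Nov 26, 2295 → Nov 26, 2296: 366 days (Feb 29, 2296 is in that span).
Nov 26, 2296 → Nov 26, 2297: 365 days.
Nov 26, 2297 → Nov 26, 2298: 365 days.
Nov 26, 2298 → Nov 26, 2299: 365 days.
Nov 26, 2299 → Nov 26, 2300: 365 days.
Nov 26, 2300 → Nov 26, 2301: 365 days.
Nov 26, 2301 → Nov 26, 2302: 365 days.
Nov 26, 2302 → Nov 26, 2303: 365 days.
Nov 26, 2303 → Nov 26, 2304: 366 days (Feb 29, 2304 is in that span).
Nov 26, 2304 → Nov 26, 2305: 365 days.
Nov 26, 2305 → Nov 26, 2306: 365 days.
Nov 26, 2306 → Nov 26, 2307: 365 days.
Nov 26, 2307 → Dec 26, 2307: 30 days (November has 30).
Dec 26, 2307 → Jan 26, 2308: 31 days (December has 31).
Jan 26, 2308 → Feb 26, 2308: 31 days (January has 31).
Feb 26, 2308 → Mar 26, 2308: 29 days (February has 29).
Mar 26, 2308 → Apr 26, 2308: 31 days (March has 31).
Apr 26, 2308 → May 26, 2308: 30 days (April has 30).
May 26, 2308 → Jun 26, 2308: 31 days (May has 31).
Jun 26, 2308 → Jul 26, 2308: 30 days (June has 30).
Jul 26, 2308 → Aug 26, 2308: 31 days (July has 31).
Aug 26, 2308 → Sep 26, 2308: 31 days (August has 31).
Sep 26, 2308 → Oct 26, 2308: 30 days (September has 30).
Oct 26, 2308 → Nov 25, 2308: 30 days.
Total: 5112 days.

5112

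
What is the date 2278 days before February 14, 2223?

November 19, 2216

−365 (one year) → Feb 14, 2222 (1913 left).
−365 (one year) → Feb 14, 2221 (1548 left).
−366 (one year; includes Feb 29, 2220) → Feb 14, 2220 (1182 left).
−365 (one year) → Feb 14, 2219 (817 left).
−365 (one year) → Feb 14, 2218 (452 left).
−365 (one year) → Feb 14, 2217 (87 left).
−14 → Jan 31, 2217 (end of Jan, 31 days; 73 left).
−31 → Dec 31, 2216 (end of Dec, 31 days; 42 left).
−31 → Nov 30, 2216 (end of Nov, 30 days; 11 left).
−11 → Nov 19, 2216.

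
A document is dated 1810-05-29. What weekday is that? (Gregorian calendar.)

Tuesday

January 1, 1810 is a Monday.
Jan 1, 1810 → Feb 1, 1810: 31 days (January has 31).
Feb 1, 1810 → Mar 1, 1810: 28 days (February has 28).
Mar 1, 1810 → Apr 1, 1810: 31 days (March has 31).
Apr 1, 1810 → May 1, 1810: 30 days (April has 30).
May 1, 1810 → May 29, 1810: 28 days.
Total: 148 days.
148 mod 7 = 1, so Monday + 1 = Tuesday.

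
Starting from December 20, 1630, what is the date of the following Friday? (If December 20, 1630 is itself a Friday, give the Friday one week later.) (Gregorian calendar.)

Dec 20, 1630 is a Friday.
From Friday to the next Friday is 7 days.
Dec 20, 1630 + 7 = Dec 27, 1630.

December 27, 1630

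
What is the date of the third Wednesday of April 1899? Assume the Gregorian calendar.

April 19, 1899

April 1, 1899 is a Saturday.
The first Wednesday is therefore April 5 (4 days later).
The third Wednesday is 5 + 2×7 = April 19.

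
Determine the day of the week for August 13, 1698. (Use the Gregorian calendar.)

Wednesday

Doomsday rule: the anchor day for the 1600s is Tuesday. For year 98: 98÷12 = 8 r 2, and 2÷4 = 0, so 8+2+0 = 10.
Tuesday + 10 ≡ Friday — that's 1698's doomsday.
In August the doomsday date is Aug 8.
Aug 13 is 5 days after Aug 8; 5 mod 7 = 5, so Friday + 5 = Wednesday.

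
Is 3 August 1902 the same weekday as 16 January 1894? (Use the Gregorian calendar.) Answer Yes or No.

No

From Jan 16, 1894 to Aug 3, 1902 is 3120 days.
3120 mod 7 = 5, so they are different weekdays.
(Jan 16, 1894 is a Tuesday; Aug 3, 1902 is a Sunday.)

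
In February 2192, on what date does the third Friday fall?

February 1, 2192 is a Wednesday.
The first Friday is therefore February 3 (2 days later).
The third Friday is 3 + 2×7 = February 17.

February 17, 2192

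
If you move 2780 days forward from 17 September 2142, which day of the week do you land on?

Sep 17, 2142 is a Monday.
2780 mod 7 = 1, so 2780 days after a Monday is Monday + 1 = Tuesday.

Tuesday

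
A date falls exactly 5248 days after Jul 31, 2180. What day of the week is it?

Saturday

First find the weekday of Jul 31, 2180. Doomsday rule: the anchor day for the 2100s is Sunday. For year 80: 80÷12 = 6 r 8, and 8÷4 = 2, so 6+8+2 = 16.
Sunday + 16 ≡ Tuesday — that's 2180's doomsday.
In July the doomsday date is Jul 11.
Jul 31 is 20 days after Jul 11; 20 mod 7 = 6, so Tuesday + 6 = Monday.
5248 mod 7 = 5, so 5248 days after a Monday is Monday + 5 = Saturday.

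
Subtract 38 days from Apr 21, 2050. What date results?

−21 → Mar 31, 2050 (end of Mar, 31 days; 17 left).
−17 → Mar 14, 2050.

March 14, 2050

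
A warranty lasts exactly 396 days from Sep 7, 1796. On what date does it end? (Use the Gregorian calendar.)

October 8, 1797

Sep has 30 days: +24 → Oct 1, 1796 (372 left).
Oct has 31 days: +31 → Nov 1, 1796 (341 left).
Nov has 30 days: +30 → Dec 1, 1796 (311 left).
Dec has 31 days: +31 → Jan 1, 1797 (280 left).
Jan has 31 days: +31 → Feb 1, 1797 (249 left).
Feb has 28 days: +28 → Mar 1, 1797 (221 left).
Mar has 31 days: +31 → Apr 1, 1797 (190 left).
Apr has 30 days: +30 → May 1, 1797 (160 left).
May has 31 days: +31 → Jun 1, 1797 (129 left).
Jun has 30 days: +30 → Jul 1, 1797 (99 left).
Jul has 31 days: +31 → Aug 1, 1797 (68 left).
Aug has 31 days: +31 → Sep 1, 1797 (37 left).
Sep has 30 days: +30 → Oct 1, 1797 (7 left).
+7 → Oct 8, 1797.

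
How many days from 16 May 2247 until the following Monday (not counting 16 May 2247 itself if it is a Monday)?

May 16, 2247 is a Sunday.
From Sunday to the next Monday is 1 day.

1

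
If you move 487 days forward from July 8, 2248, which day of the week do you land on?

Wednesday

Jul 8, 2248 is a Saturday.
487 mod 7 = 4, so 487 days after a Saturday is Saturday + 4 = Wednesday.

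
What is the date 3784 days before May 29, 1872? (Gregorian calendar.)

January 18, 1862

−366 (one year; includes Feb 29, 1872) → May 29, 1871 (3418 left).
−365 (one year) → May 29, 1870 (3053 left).
−365 (one year) → May 29, 1869 (2688 left).
−365 (one year) → May 29, 1868 (2323 left).
−366 (one year; includes Feb 29, 1868) → May 29, 1867 (1957 left).
−365 (one year) → May 29, 1866 (1592 left).
−365 (one year) → May 29, 1865 (1227 left).
−365 (one year) → May 29, 1864 (862 left).
−366 (one year; includes Feb 29, 1864) → May 29, 1863 (496 left).
−365 (one year) → May 29, 1862 (131 left).
−29 → Apr 30, 1862 (end of Apr, 30 days; 102 left).
−30 → Mar 31, 1862 (end of Mar, 31 days; 72 left).
−31 → Feb 28, 1862 (end of Feb, 28 days; 41 left).
−28 → Jan 31, 1862 (end of Jan, 31 days; 13 left).
−13 → Jan 18, 1862.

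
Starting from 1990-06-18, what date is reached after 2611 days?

August 11, 1997

+365 (one year) → Jun 18, 1991 (2246 left).
+366 (one year; includes Feb 29, 1992) → Jun 18, 1992 (1880 left).
+365 (one year) → Jun 18, 1993 (1515 left).
+365 (one year) → Jun 18, 1994 (1150 left).
+365 (one year) → Jun 18, 1995 (785 left).
+366 (one year; includes Feb 29, 1996) → Jun 18, 1996 (419 left).
+365 (one year) → Jun 18, 1997 (54 left).
Jun has 30 days: +13 → Jul 1, 1997 (41 left).
Jul has 31 days: +31 → Aug 1, 1997 (10 left).
+10 → Aug 11, 1997.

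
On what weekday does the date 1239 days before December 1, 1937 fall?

Wednesday

Dec 1, 1937 is a Wednesday.
1239 mod 7 = 0, so 1239 days before a Wednesday is Wednesday − 0 = Wednesday.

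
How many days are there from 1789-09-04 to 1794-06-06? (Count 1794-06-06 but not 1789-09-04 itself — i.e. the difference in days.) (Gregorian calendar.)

Sep 4, 1789 → Sep 4, 1790: 365 days.
Sep 4, 1790 → Sep 4, 1791: 365 days.
Sep 4, 1791 → Sep 4, 1792: 366 days (Feb 29, 1792 is in that span).
Sep 4, 1792 → Sep 4, 1793: 365 days.
Sep 4, 1793 → Oct 4, 1793: 30 days (September has 30).
Oct 4, 1793 → Nov 4, 1793: 31 days (October has 31).
Nov 4, 1793 → Dec 4, 1793: 30 days (November has 30).
Dec 4, 1793 → Jan 4, 1794: 31 days (December has 31).
Jan 4, 1794 → Feb 4, 1794: 31 days (January has 31).
Feb 4, 1794 → Mar 4, 1794: 28 days (February has 28).
Mar 4, 1794 → Apr 4, 1794: 31 days (March has 31).
Apr 4, 1794 → May 4, 1794: 30 days (April has 30).
May 4, 1794 → Jun 4, 1794: 31 days (May has 31).
Jun 4, 1794 → Jun 6, 1794: 2 days.
Total: 1736 days.

1736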